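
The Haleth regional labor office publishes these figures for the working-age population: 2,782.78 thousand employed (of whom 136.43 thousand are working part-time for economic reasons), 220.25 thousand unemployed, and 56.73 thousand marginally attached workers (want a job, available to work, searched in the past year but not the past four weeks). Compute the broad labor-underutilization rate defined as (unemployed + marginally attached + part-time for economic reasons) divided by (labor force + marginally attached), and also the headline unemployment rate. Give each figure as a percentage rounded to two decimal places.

Labor force = 2,782.78 + 220.25 = 3,003.03 thousand.
Numerator = 220.25 + 56.73 + 136.43 = 413.41 thousand.
Denominator = 3,003.03 + 56.73 = 3,059.76 thousand.
Broad rate = 413.41 / 3,059.76 = 13.51%.
Headline unemployment rate = 220.25 / 3,003.03 = 7.33%.

Broad underutilization rate ≈ 13.51%; headline unemployment rate ≈ 7.33%.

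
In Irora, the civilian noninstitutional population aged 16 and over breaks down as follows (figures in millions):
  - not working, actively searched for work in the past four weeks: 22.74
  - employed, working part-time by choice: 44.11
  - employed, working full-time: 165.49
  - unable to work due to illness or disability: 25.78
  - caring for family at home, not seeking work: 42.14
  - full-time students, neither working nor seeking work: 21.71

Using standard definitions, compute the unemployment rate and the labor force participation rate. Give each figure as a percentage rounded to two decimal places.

Employed = 44.11 + 165.49 = 209.60 million.
Unemployed = 22.74 million.
Labor force = 209.60 + 22.74 = 232.34 million.
Not in labor force = 25.78 + 42.14 + 21.71 = 89.63 million (those not working and not actively searching are outside the labor force).
Civilian working-age population = 232.34 + 89.63 = 321.97 million.
Unemployment rate = 22.74 / 232.34 = 9.79%.
Labor force participation rate = 232.34 / 321.97 = 72.16%.

Unemployment rate ≈ 9.79%; labor force participation rate ≈ 72.16%.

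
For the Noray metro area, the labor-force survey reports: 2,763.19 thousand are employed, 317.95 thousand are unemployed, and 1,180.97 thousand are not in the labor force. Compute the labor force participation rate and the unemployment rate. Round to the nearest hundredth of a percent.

Labor force = employed + unemployed = 2,763.19 + 317.95 = 3,081.14 thousand.
Working-age population = 3,081.14 + 1,180.97 = 4,262.11 thousand.
Unemployment rate = 317.95 / 3,081.14 = 10.32%.
Labor force participation rate = 3,081.14 / 4,262.11 = 72.29%.

Labor force participation rate ≈ 72.29%; unemployment rate ≈ 10.32%.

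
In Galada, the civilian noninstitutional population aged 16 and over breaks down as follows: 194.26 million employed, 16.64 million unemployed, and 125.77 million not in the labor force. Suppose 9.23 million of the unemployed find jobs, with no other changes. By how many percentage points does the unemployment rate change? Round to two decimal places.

The unemployment rate changes by −4.38 percentage points.

Initially, labor force = 194.26 + 16.64 = 210.90 million, so u = 16.64/210.90 = 7.89%.
After the change, unemployed falls and employed rises by 9.23; labor force unchanged → E = 203.49, U = 7.41, labor force = 210.90 million.
New unemployment rate = 7.41 / 210.90 = 3.51%.
Change = 3.51% − 7.89% = −4.38 percentage points.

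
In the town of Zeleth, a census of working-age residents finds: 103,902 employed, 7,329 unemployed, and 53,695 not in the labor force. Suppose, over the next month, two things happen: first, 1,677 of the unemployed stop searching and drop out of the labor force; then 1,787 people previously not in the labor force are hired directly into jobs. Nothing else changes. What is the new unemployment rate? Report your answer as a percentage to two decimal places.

New unemployment rate ≈ 5.08%.

Initially, labor force = 103,902 + 7,329 = 111,231, so u = 7,329/111,231 = 6.59%.
After the first change, unemployed and labor force both fall by 1,677 → E = 103,902, U = 5,652, labor force = 109,554.
After the second change, employed and labor force both rise by 1,787; unemployed unchanged → E = 105,689, U = 5,652, labor force = 111,341.
New unemployment rate = 5,652 / 111,341 = 5.08%.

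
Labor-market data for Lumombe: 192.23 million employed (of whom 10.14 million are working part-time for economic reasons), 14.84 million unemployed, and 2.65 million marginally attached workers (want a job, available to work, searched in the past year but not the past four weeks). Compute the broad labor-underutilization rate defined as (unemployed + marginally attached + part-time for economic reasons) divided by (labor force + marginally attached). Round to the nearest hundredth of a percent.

Labor force = 192.23 + 14.84 = 207.07 million.
Numerator = 14.84 + 2.65 + 10.14 = 27.63 million.
Denominator = 207.07 + 2.65 = 209.72 million.
Broad rate = 27.63 / 209.72 = 13.17%.

Broad underutilization rate ≈ 13.17%.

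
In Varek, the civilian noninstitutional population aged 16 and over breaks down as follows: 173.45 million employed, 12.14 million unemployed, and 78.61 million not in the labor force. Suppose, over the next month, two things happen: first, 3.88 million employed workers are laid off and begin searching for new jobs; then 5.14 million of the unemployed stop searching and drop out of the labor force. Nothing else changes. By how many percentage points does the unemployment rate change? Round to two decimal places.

Initially, labor force = 173.45 + 12.14 = 185.59 million, so u = 12.14/185.59 = 6.54%.
After the first change, employed falls and unemployed rises by 3.88; labor force unchanged → E = 169.57, U = 16.02, labor force = 185.59 million.
After the second change, unemployed and labor force both fall by 5.14 → E = 169.57, U = 10.88, labor force = 180.45 million.
New unemployment rate = 10.88 / 180.45 = 6.03%.
Change = 6.03% − 6.54% = −0.51 percentage points.

The unemployment rate changes by −0.51 percentage points.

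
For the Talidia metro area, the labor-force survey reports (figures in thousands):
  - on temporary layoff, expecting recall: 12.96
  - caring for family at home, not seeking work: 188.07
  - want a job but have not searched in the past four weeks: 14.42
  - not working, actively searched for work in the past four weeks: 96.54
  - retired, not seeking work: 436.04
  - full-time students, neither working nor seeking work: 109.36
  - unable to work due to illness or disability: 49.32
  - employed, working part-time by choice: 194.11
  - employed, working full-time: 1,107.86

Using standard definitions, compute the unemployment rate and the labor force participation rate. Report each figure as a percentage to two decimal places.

Unemployment rate ≈ 7.76%; labor force participation rate ≈ 63.91%.

Employed = 194.11 + 1,107.86 = 1,301.97 thousand.
Unemployed = 12.96 + 96.54 = 109.50 thousand (jobless and actively searching, or on temporary layoff).
Labor force = 1,301.97 + 109.50 = 1,411.47 thousand.
Not in labor force = 188.07 + 14.42 + 436.04 + 109.36 + 49.32 = 797.21 thousand (those not working and not actively searching are outside the labor force — including those who want a job but have given up searching).
Civilian working-age population = 1,411.47 + 797.21 = 2,208.68 thousand.
Unemployment rate = 109.50 / 1,411.47 = 7.76%.
Labor force participation rate = 1,411.47 / 2,208.68 = 63.91%.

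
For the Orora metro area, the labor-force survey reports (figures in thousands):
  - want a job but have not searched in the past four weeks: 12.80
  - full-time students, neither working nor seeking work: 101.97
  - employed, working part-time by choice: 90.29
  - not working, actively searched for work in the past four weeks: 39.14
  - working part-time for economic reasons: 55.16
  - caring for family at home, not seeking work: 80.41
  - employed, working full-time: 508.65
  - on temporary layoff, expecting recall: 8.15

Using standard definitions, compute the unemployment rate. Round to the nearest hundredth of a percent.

Employed = 90.29 + 55.16 + 508.65 = 654.10 thousand (anyone who worked, including part-time for economic reasons, counts as employed).
Unemployed = 39.14 + 8.15 = 47.29 thousand (jobless and actively searching, or on temporary layoff).
Labor force = 654.10 + 47.29 = 701.39 thousand.
Unemployment rate = 47.29 / 701.39 = 6.74%.

Unemployment rate ≈ 6.74%.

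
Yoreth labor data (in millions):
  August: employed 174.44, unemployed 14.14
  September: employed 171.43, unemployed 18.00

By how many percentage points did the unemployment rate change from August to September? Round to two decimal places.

The unemployment rate changed by +2.00 percentage points.

August: labor force = 174.44 + 14.14 = 188.58; u = 14.14/188.58 = 7.50%.
September: labor force = 171.43 + 18.00 = 189.43; u = 18.00/189.43 = 9.50%.
Change = 9.50% − 7.50% = +2.00 pp.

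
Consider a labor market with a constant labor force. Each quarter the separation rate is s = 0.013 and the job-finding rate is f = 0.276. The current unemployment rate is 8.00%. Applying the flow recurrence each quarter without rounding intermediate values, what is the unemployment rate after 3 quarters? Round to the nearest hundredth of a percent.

Unemployment rate after three quarters ≈ 5.76%.

With a fixed labor force, u_{t+1} = u_t + s·(1−u_t) − f·u_t = u_t·(1−s−f) + s.
Here 1−s−f = 0.711 and s = 0.013.
u_1 = 0.080000 × 0.711 + 0.013 = 0.069880.
u_2 = 0.069880 × 0.711 + 0.013 = 0.062685.
u_3 = 0.062685 × 0.711 + 0.013 = 0.057569.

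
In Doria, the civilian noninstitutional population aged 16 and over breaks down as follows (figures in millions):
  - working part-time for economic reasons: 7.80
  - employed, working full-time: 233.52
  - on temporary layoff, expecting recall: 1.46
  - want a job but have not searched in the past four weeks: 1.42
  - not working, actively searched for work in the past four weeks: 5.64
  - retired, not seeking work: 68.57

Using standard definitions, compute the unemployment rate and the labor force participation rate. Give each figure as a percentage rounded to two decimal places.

Unemployment rate ≈ 2.86%; labor force participation rate ≈ 78.02%.

Employed = 7.80 + 233.52 = 241.32 million (anyone who worked, including part-time for economic reasons, counts as employed).
Unemployed = 1.46 + 5.64 = 7.10 million (jobless and actively searching, or on temporary layoff).
Labor force = 241.32 + 7.10 = 248.42 million.
Not in labor force = 1.42 + 68.57 = 69.99 million (those not working and not actively searching are outside the labor force — including those who want a job but have given up searching).
Civilian working-age population = 248.42 + 69.99 = 318.41 million.
Unemployment rate = 7.10 / 248.42 = 2.86%.
Labor force participation rate = 248.42 / 318.41 = 78.02%.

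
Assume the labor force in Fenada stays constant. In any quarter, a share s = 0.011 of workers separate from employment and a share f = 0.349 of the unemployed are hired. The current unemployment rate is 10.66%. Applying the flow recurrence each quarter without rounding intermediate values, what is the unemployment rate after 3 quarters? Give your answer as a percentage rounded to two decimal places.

With a fixed labor force, u_{t+1} = u_t + s·(1−u_t) − f·u_t = u_t·(1−s−f) + s.
Here 1−s−f = 0.640 and s = 0.011.
u_1 = 0.106600 × 0.640 + 0.011 = 0.079224.
u_2 = 0.079224 × 0.640 + 0.011 = 0.061703.
u_3 = 0.061703 × 0.640 + 0.011 = 0.050490.

Unemployment rate after three quarters ≈ 5.05%.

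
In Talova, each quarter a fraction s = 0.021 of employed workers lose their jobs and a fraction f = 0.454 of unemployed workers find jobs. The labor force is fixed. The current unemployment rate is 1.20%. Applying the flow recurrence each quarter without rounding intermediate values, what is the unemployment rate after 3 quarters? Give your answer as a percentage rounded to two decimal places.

Unemployment rate after three quarters ≈ 3.95%.

With a fixed labor force, u_{t+1} = u_t + s·(1−u_t) − f·u_t = u_t·(1−s−f) + s.
Here 1−s−f = 0.525 and s = 0.021.
u_1 = 0.012000 × 0.525 + 0.021 = 0.027300.
u_2 = 0.027300 × 0.525 + 0.021 = 0.035333.
u_3 = 0.035333 × 0.525 + 0.021 = 0.039550.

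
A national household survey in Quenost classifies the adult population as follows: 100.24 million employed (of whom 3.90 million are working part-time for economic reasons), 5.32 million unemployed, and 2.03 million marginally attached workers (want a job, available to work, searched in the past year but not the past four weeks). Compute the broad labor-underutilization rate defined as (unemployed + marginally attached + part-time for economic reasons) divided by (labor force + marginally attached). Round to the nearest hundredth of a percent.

Labor force = 100.24 + 5.32 = 105.56 million.
Numerator = 5.32 + 2.03 + 3.90 = 11.25 million.
Denominator = 105.56 + 2.03 = 107.59 million.
Broad rate = 11.25 / 107.59 = 10.46%.

Broad underutilization rate ≈ 10.46%.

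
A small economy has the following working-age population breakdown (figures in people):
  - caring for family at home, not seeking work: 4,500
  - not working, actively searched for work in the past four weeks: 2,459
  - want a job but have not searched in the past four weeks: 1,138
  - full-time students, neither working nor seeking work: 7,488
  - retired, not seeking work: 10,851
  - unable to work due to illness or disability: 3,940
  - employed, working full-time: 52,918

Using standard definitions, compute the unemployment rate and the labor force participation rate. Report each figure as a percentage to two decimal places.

Unemployment rate ≈ 4.44%; labor force participation rate ≈ 66.48%.

Employed = 52,918.
Unemployed = 2,459.
Labor force = 52,918 + 2,459 = 55,377.
Not in labor force = 4,500 + 1,138 + 7,488 + 10,851 + 3,940 = 27,917 (those not working and not actively searching are outside the labor force — including those who want a job but have given up searching).
Civilian working-age population = 55,377 + 27,917 = 83,294.
Unemployment rate = 2,459 / 55,377 = 4.44%.
Labor force participation rate = 55,377 / 83,294 = 66.48%.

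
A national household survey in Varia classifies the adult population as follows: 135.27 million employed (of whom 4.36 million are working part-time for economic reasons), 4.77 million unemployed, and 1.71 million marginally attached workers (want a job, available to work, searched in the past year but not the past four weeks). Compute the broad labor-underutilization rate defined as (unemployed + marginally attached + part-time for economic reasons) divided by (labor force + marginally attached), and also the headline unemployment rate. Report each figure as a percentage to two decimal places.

Labor force = 135.27 + 4.77 = 140.04 million.
Numerator = 4.77 + 1.71 + 4.36 = 10.84 million.
Denominator = 140.04 + 1.71 = 141.75 million.
Broad rate = 10.84 / 141.75 = 7.65%.
Headline unemployment rate = 4.77 / 140.04 = 3.41%.

Broad underutilization rate ≈ 7.65%; headline unemployment rate ≈ 3.41%.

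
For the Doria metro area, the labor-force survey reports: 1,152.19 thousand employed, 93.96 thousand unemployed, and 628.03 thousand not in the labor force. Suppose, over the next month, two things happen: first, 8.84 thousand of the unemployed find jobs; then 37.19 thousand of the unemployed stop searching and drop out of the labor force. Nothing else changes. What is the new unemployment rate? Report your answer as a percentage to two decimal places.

New unemployment rate ≈ 3.96%.

Initially, labor force = 1,152.19 + 93.96 = 1,246.15 thousand, so u = 93.96/1,246.15 = 7.54%.
After the first change, unemployed falls and employed rises by 8.84; labor force unchanged → E = 1,161.03, U = 85.12, labor force = 1,246.15 thousand.
After the second change, unemployed and labor force both fall by 37.19 → E = 1,161.03, U = 47.93, labor force = 1,208.96 thousand.
New unemployment rate = 47.93 / 1,208.96 = 3.96%.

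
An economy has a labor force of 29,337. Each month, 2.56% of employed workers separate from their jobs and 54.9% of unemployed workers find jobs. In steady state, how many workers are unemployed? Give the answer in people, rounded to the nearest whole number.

About 1,307 are unemployed in steady state.

Steady-state unemployment rate u* = s/(s+f) = 2.56/(2.56+54.9) = 0.044553.
Unemployed = u* × labor force = 0.044553 × 29,337 ≈ 1,307.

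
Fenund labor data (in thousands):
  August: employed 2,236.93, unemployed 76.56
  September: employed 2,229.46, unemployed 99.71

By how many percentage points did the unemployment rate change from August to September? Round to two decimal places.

The unemployment rate changed by +0.97 percentage points.

August: labor force = 2,236.93 + 76.56 = 2,313.49; u = 76.56/2,313.49 = 3.31%.
September: labor force = 2,229.46 + 99.71 = 2,329.17; u = 99.71/2,329.17 = 4.28%.
Change = 4.28% − 3.31% = +0.97 pp.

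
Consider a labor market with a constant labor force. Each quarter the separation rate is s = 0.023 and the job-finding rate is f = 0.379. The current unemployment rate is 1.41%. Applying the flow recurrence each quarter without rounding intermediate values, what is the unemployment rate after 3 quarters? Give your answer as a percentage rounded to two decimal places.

With a fixed labor force, u_{t+1} = u_t + s·(1−u_t) − f·u_t = u_t·(1−s−f) + s.
Here 1−s−f = 0.598 and s = 0.023.
u_1 = 0.014100 × 0.598 + 0.023 = 0.031432.
u_2 = 0.031432 × 0.598 + 0.023 = 0.041796.
u_3 = 0.041796 × 0.598 + 0.023 = 0.047994.

Unemployment rate after three quarters ≈ 4.80%.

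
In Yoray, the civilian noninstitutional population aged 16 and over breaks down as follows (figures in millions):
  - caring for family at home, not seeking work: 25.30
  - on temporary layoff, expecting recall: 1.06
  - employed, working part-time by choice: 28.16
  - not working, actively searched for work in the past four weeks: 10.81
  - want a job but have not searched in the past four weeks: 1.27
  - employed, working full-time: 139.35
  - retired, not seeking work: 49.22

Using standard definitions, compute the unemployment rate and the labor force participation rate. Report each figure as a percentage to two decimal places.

Unemployment rate ≈ 6.62%; labor force participation rate ≈ 70.30%.

Employed = 28.16 + 139.35 = 167.51 million.
Unemployed = 1.06 + 10.81 = 11.87 million (jobless and actively searching, or on temporary layoff).
Labor force = 167.51 + 11.87 = 179.38 million.
Not in labor force = 25.30 + 1.27 + 49.22 = 75.79 million (those not working and not actively searching are outside the labor force — including those who want a job but have given up searching).
Civilian working-age population = 179.38 + 75.79 = 255.17 million.
Unemployment rate = 11.87 / 179.38 = 6.62%.
Labor force participation rate = 179.38 / 255.17 = 70.30%.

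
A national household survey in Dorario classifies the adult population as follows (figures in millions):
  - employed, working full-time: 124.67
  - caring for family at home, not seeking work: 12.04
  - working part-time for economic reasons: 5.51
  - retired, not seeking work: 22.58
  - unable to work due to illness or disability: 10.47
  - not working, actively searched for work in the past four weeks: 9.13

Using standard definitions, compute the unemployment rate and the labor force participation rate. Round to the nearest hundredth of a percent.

Employed = 124.67 + 5.51 = 130.18 million (anyone who worked, including part-time for economic reasons, counts as employed).
Unemployed = 9.13 million.
Labor force = 130.18 + 9.13 = 139.31 million.
Not in labor force = 12.04 + 22.58 + 10.47 = 45.09 million (those not working and not actively searching are outside the labor force).
Civilian working-age population = 139.31 + 45.09 = 184.40 million.
Unemployment rate = 9.13 / 139.31 = 6.55%.
Labor force participation rate = 139.31 / 184.40 = 75.55%.

Unemployment rate ≈ 6.55%; labor force participation rate ≈ 75.55%.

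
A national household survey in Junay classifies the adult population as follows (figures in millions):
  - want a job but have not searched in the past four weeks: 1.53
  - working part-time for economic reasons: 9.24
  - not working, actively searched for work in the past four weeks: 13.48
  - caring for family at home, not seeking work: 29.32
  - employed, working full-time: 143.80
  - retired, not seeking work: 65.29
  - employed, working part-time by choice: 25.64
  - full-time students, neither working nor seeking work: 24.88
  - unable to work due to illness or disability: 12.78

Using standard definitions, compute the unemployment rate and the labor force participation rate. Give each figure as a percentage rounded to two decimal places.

Unemployment rate ≈ 7.01%; labor force participation rate ≈ 58.95%.

Employed = 9.24 + 143.80 + 25.64 = 178.68 million (anyone who worked, including part-time for economic reasons, counts as employed).
Unemployed = 13.48 million.
Labor force = 178.68 + 13.48 = 192.16 million.
Not in labor force = 1.53 + 29.32 + 65.29 + 24.88 + 12.78 = 133.80 million (those not working and not actively searching are outside the labor force — including those who want a job but have given up searching).
Civilian working-age population = 192.16 + 133.80 = 325.96 million.
Unemployment rate = 13.48 / 192.16 = 7.01%.
Labor force participation rate = 192.16 / 325.96 = 58.95%.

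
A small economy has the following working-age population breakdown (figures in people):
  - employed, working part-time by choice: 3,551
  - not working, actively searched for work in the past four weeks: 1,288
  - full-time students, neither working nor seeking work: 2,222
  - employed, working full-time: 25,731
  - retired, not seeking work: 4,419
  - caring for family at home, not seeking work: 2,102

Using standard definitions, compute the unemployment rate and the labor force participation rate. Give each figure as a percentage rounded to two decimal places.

Unemployment rate ≈ 4.21%; labor force participation rate ≈ 77.76%.

Employed = 3,551 + 25,731 = 29,282.
Unemployed = 1,288.
Labor force = 29,282 + 1,288 = 30,570.
Not in labor force = 2,222 + 4,419 + 2,102 = 8,743 (those not working and not actively searching are outside the labor force).
Civilian working-age population = 30,570 + 8,743 = 39,313.
Unemployment rate = 1,288 / 30,570 = 4.21%.
Labor force participation rate = 30,570 / 39,313 = 77.76%.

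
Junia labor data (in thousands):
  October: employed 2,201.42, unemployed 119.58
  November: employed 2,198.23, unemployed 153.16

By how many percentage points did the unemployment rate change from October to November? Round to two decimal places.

October: labor force = 2,201.42 + 119.58 = 2,321.00; u = 119.58/2,321.00 = 5.15%.
November: labor force = 2,198.23 + 153.16 = 2,351.39; u = 153.16/2,351.39 = 6.51%.
Change = 6.51% − 5.15% = +1.36 pp.

The unemployment rate changed by +1.36 percentage points.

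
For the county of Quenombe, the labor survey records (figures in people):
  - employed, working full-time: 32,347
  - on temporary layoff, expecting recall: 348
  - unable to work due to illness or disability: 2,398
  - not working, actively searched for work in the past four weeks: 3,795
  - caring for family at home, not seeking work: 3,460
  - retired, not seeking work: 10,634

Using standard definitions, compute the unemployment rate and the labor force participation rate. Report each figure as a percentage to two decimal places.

Employed = 32,347.
Unemployed = 348 + 3,795 = 4,143 (jobless and actively searching, or on temporary layoff).
Labor force = 32,347 + 4,143 = 36,490.
Not in labor force = 2,398 + 3,460 + 10,634 = 16,492 (those not working and not actively searching are outside the labor force).
Civilian working-age population = 36,490 + 16,492 = 52,982.
Unemployment rate = 4,143 / 36,490 = 11.35%.
Labor force participation rate = 36,490 / 52,982 = 68.87%.

Unemployment rate ≈ 11.35%; labor force participation rate ≈ 68.87%.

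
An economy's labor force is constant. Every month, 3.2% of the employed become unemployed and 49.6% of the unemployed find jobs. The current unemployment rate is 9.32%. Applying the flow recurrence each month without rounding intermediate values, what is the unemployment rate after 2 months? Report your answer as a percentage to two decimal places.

With a fixed labor force, u_{t+1} = u_t + s·(1−u_t) − f·u_t = u_t·(1−s−f) + s.
Here 1−s−f = 0.472 and s = 0.032.
u_1 = 0.093200 × 0.472 + 0.032 = 0.075990.
u_2 = 0.075990 × 0.472 + 0.032 = 0.067867.

Unemployment rate after two months ≈ 6.79%.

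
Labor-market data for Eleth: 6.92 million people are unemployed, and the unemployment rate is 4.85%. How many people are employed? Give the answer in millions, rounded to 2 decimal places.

About 135.76 million are employed.

Labor force = U / u = 6.92 / 0.0485 ≈ 142.68 million.
Employed = labor force − unemployed = 142.68 − 6.92 = 135.76 million.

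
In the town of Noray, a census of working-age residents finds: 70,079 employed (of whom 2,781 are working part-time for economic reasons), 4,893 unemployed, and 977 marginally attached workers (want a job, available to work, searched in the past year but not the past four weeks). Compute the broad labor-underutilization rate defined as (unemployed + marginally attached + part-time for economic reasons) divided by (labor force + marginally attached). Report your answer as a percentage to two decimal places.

Labor force = 70,079 + 4,893 = 74,972.
Numerator = 4,893 + 977 + 2,781 = 8,651.
Denominator = 74,972 + 977 = 75,949.
Broad rate = 8,651 / 75,949 = 11.39%.

Broad underutilization rate ≈ 11.39%.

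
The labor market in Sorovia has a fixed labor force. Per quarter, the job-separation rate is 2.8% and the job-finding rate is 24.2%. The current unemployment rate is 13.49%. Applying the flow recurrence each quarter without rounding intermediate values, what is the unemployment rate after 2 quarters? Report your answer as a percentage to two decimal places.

With a fixed labor force, u_{t+1} = u_t + s·(1−u_t) − f·u_t = u_t·(1−s−f) + s.
Here 1−s−f = 0.730 and s = 0.028.
u_1 = 0.134900 × 0.730 + 0.028 = 0.126477.
u_2 = 0.126477 × 0.730 + 0.028 = 0.120328.

Unemployment rate after two quarters ≈ 12.03%.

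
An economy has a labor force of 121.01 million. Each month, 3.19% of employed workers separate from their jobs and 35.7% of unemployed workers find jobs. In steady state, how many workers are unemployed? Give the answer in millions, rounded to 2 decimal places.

About 9.93 million are unemployed in steady state.

Steady-state unemployment rate u* = s/(s+f) = 3.19/(3.19+35.7) = 0.082026.
Unemployed = u* × labor force = 0.082026 × 121.01 ≈ 9.93 million.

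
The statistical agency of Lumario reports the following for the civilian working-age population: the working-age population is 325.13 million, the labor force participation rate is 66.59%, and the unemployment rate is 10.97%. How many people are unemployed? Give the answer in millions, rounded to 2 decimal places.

Labor force = 0.6659 × 325.13 = 216.50 million.
Unemployed = 0.1097 × 216.50 ≈ 23.75 million.

About 23.75 million are unemployed.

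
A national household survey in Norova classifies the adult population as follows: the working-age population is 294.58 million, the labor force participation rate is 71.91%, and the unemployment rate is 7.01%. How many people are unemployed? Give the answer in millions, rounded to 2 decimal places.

Labor force = 0.7191 × 294.58 = 211.83 million.
Unemployed = 0.0701 × 211.83 ≈ 14.85 million.

About 14.85 million are unemployed.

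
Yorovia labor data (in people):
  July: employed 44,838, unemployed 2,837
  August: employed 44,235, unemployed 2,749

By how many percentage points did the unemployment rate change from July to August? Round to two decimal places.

The unemployment rate changed by −0.10 percentage points.

July: labor force = 44,838 + 2,837 = 47,675; u = 2,837/47,675 = 5.95%.
August: labor force = 44,235 + 2,749 = 46,984; u = 2,749/46,984 = 5.85%.
Change = 5.85% − 5.95% = −0.10 pp.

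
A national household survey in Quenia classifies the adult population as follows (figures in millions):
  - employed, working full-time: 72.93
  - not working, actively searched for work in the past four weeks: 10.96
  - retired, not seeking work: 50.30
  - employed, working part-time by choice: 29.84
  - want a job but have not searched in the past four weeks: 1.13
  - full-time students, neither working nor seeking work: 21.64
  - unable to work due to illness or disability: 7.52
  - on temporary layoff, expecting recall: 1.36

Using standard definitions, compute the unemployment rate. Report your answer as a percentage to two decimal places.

Unemployment rate ≈ 10.70%.

Employed = 72.93 + 29.84 = 102.77 million.
Unemployed = 10.96 + 1.36 = 12.32 million (jobless and actively searching, or on temporary layoff).
Labor force = 102.77 + 12.32 = 115.09 million.
Unemployment rate = 12.32 / 115.09 = 10.70%.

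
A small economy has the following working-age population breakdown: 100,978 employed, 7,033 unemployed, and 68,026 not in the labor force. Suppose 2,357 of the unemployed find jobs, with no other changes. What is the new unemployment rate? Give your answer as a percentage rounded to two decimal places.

Initially, labor force = 100,978 + 7,033 = 108,011, so u = 7,033/108,011 = 6.51%.
After the change, unemployed falls and employed rises by 2,357; labor force unchanged → E = 103,335, U = 4,676, labor force = 108,011.
New unemployment rate = 4,676 / 108,011 = 4.33%.

New unemployment rate ≈ 4.33%.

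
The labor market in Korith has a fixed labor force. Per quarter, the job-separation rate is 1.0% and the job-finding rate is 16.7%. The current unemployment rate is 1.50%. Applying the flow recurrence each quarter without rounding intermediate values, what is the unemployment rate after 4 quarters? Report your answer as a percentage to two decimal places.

Unemployment rate after four quarters ≈ 3.75%.

With a fixed labor force, u_{t+1} = u_t + s·(1−u_t) − f·u_t = u_t·(1−s−f) + s.
Here 1−s−f = 0.823 and s = 0.010.
u_1 = 0.015000 × 0.823 + 0.010 = 0.022345.
u_2 = 0.022345 × 0.823 + 0.010 = 0.028390.
u_3 = 0.028390 × 0.823 + 0.010 = 0.033365.
u_4 = 0.033365 × 0.823 + 0.010 = 0.037459.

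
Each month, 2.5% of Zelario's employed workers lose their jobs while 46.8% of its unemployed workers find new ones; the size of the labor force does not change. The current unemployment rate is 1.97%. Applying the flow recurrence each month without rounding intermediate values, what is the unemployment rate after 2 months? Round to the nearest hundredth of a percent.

Unemployment rate after two months ≈ 4.27%.

With a fixed labor force, u_{t+1} = u_t + s·(1−u_t) − f·u_t = u_t·(1−s−f) + s.
Here 1−s−f = 0.507 and s = 0.025.
u_1 = 0.019700 × 0.507 + 0.025 = 0.034988.
u_2 = 0.034988 × 0.507 + 0.025 = 0.042739.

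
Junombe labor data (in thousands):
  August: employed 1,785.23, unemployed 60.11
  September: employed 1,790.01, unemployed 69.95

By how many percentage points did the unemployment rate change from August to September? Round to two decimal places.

The unemployment rate changed by +0.50 percentage points.

August: labor force = 1,785.23 + 60.11 = 1,845.34; u = 60.11/1,845.34 = 3.26%.
September: labor force = 1,790.01 + 69.95 = 1,859.96; u = 69.95/1,859.96 = 3.76%.
Change = 3.76% − 3.26% = +0.50 pp.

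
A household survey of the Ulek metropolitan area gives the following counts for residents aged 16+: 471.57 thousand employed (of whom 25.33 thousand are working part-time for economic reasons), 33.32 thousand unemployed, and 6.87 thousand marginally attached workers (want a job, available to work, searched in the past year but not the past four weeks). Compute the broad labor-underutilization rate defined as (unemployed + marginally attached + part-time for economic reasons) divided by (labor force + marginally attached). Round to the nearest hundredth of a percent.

Labor force = 471.57 + 33.32 = 504.89 thousand.
Numerator = 33.32 + 6.87 + 25.33 = 65.52 thousand.
Denominator = 504.89 + 6.87 = 511.76 thousand.
Broad rate = 65.52 / 511.76 = 12.80%.

Broad underutilization rate ≈ 12.80%.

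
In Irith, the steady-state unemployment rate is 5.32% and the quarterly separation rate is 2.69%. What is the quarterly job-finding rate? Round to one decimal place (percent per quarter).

From u* = s/(s+f): f = s·(1−u)/u.
f = 2.69 × (1 − 0.0532) / 0.0532 = 2.5469 / 0.0532 ≈ 47.9% per quarter.

Job-finding rate ≈ 47.9% per quarter.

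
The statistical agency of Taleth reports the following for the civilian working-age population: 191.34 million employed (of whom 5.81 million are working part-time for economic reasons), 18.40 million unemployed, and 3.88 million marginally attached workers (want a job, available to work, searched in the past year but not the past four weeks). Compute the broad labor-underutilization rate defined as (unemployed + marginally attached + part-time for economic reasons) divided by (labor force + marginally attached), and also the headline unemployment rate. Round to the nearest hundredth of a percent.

Broad underutilization rate ≈ 13.15%; headline unemployment rate ≈ 8.77%.

Labor force = 191.34 + 18.40 = 209.74 million.
Numerator = 18.40 + 3.88 + 5.81 = 28.09 million.
Denominator = 209.74 + 3.88 = 213.62 million.
Broad rate = 28.09 / 213.62 = 13.15%.
Headline unemployment rate = 18.40 / 209.74 = 8.77%.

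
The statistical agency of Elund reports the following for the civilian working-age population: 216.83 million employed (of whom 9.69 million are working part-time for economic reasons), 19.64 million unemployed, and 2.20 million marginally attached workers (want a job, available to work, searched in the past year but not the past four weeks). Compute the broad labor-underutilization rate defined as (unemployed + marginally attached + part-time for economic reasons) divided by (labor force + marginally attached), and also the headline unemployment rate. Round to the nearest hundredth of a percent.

Labor force = 216.83 + 19.64 = 236.47 million.
Numerator = 19.64 + 2.20 + 9.69 = 31.53 million.
Denominator = 236.47 + 2.20 = 238.67 million.
Broad rate = 31.53 / 238.67 = 13.21%.
Headline unemployment rate = 19.64 / 236.47 = 8.31%.

Broad underutilization rate ≈ 13.21%; headline unemployment rate ≈ 8.31%.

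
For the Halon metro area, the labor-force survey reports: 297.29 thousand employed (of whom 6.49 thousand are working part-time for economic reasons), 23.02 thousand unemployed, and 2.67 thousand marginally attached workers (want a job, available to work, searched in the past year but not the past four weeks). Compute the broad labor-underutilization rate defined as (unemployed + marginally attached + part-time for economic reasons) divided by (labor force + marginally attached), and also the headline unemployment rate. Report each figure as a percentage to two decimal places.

Broad underutilization rate ≈ 9.96%; headline unemployment rate ≈ 7.19%.

Labor force = 297.29 + 23.02 = 320.31 thousand.
Numerator = 23.02 + 2.67 + 6.49 = 32.18 thousand.
Denominator = 320.31 + 2.67 = 322.98 thousand.
Broad rate = 32.18 / 322.98 = 9.96%.
Headline unemployment rate = 23.02 / 320.31 = 7.19%.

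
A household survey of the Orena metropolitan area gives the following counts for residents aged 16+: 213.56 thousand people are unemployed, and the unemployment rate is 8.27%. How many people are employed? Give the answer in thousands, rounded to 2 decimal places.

Labor force = U / u = 213.56 / 0.0827 ≈ 2,582.35 thousand.
Employed = labor force − unemployed = 2,582.35 − 213.56 = 2,368.79 thousand.

About 2,368.79 thousand are employed.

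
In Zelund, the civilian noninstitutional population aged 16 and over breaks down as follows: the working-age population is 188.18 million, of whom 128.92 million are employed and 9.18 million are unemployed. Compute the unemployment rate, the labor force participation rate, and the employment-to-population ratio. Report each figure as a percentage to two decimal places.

Unemployment rate ≈ 6.65%; labor force participation rate ≈ 73.39%; employment-population ratio ≈ 68.51%.

Labor force = employed + unemployed = 128.92 + 9.18 = 138.10 million.
Unemployment rate = 9.18 / 138.10 = 6.65%.
Labor force participation rate = 138.10 / 188.18 = 73.39%.
Employment-population ratio = 128.92 / 188.18 = 68.51%.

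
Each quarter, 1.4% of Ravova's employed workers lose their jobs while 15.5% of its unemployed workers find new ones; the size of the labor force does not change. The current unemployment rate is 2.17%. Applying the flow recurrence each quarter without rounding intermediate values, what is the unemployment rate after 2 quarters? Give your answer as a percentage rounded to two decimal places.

Unemployment rate after two quarters ≈ 4.06%.

With a fixed labor force, u_{t+1} = u_t + s·(1−u_t) − f·u_t = u_t·(1−s−f) + s.
Here 1−s−f = 0.831 and s = 0.014.
u_1 = 0.021700 × 0.831 + 0.014 = 0.032033.
u_2 = 0.032033 × 0.831 + 0.014 = 0.040619.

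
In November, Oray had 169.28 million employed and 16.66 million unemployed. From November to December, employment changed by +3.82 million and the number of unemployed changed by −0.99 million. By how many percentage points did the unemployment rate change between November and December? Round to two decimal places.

November: labor force = 169.28 + 16.66 = 185.94; u = 16.66/185.94 = 8.96%.
December: labor force = 173.10 + 15.67 = 188.77; u = 15.67/188.77 = 8.30%.
Change = 8.30% − 8.96% = −0.66 pp.

The unemployment rate changed by −0.66 percentage points.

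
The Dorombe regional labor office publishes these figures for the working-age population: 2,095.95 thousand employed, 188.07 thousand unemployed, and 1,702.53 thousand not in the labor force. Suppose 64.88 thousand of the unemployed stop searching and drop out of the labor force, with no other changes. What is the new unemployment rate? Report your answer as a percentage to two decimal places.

New unemployment rate ≈ 5.55%.

Initially, labor force = 2,095.95 + 188.07 = 2,284.02 thousand, so u = 188.07/2,284.02 = 8.23%.
After the change, unemployed and labor force both fall by 64.88 → E = 2,095.95, U = 123.19, labor force = 2,219.14 thousand.
New unemployment rate = 123.19 / 2,219.14 = 5.55%.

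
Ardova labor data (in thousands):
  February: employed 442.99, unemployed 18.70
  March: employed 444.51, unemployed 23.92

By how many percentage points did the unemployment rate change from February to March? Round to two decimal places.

February: labor force = 442.99 + 18.70 = 461.69; u = 18.70/461.69 = 4.05%.
March: labor force = 444.51 + 23.92 = 468.43; u = 23.92/468.43 = 5.11%.
Change = 5.11% − 4.05% = +1.06 pp.

The unemployment rate changed by +1.06 percentage points.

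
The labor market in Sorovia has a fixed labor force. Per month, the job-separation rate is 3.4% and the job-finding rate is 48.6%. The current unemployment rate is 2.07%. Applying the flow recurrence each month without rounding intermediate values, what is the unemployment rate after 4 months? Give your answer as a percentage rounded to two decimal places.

Unemployment rate after four months ≈ 6.30%.

With a fixed labor force, u_{t+1} = u_t + s·(1−u_t) − f·u_t = u_t·(1−s−f) + s.
Here 1−s−f = 0.480 and s = 0.034.
u_1 = 0.020700 × 0.480 + 0.034 = 0.043936.
u_2 = 0.043936 × 0.480 + 0.034 = 0.055089.
u_3 = 0.055089 × 0.480 + 0.034 = 0.060443.
u_4 = 0.060443 × 0.480 + 0.034 = 0.063013.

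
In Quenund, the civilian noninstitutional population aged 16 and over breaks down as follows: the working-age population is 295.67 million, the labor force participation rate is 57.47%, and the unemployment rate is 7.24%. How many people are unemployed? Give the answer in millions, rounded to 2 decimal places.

Labor force = 0.5747 × 295.67 = 169.92 million.
Unemployed = 0.0724 × 169.92 ≈ 12.30 million.

About 12.30 million are unemployed.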